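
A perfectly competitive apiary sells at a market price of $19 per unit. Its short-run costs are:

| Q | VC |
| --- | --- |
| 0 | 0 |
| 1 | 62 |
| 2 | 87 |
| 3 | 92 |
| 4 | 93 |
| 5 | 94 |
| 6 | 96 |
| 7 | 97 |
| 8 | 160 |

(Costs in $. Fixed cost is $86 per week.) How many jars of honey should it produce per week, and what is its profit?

Q = 7; profit = -$50

Tabulate TR − TC: Q=0: -86; Q=1: -129; Q=2: -135; Q=3: -121; Q=4: -103; Q=5: -85; Q=6: -68; Q=7: -50; Q=8: -94.
Profit is maximized at Q = 7. AVC there is 97/7 = $13.86 ≤ P, so producing beats shutting down (which would give -$86).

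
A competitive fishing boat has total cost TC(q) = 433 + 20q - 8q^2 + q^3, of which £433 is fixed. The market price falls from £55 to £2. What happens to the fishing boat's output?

MC = 20 - 16q + 3q^2; the shutdown threshold is min AVC = £4 (at q = 4).
With P = £55 above the shutdown price, P = MC gives q = 7.
At P = £2 < min AVC = £4, price no longer covers variable cost at any output, so the firm shuts down: q = 0.

Output falls from 7 to 0 (the firm shuts down)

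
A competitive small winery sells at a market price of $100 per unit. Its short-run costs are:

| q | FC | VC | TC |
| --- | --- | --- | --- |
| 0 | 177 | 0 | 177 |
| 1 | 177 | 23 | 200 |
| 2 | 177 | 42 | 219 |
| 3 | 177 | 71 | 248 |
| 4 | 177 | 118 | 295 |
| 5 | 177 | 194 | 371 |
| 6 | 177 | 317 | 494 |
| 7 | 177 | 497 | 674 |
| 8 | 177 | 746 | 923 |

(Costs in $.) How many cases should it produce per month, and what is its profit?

q = 5; profit = $129

Profit at each row (π = 100q − TC): q=0: -177; q=1: -100; q=2: -19; q=3: 52; q=4: 105; q=5: 129; q=6: 106; q=7: 26; q=8: -123.
Profit is maximized at q = 5. AVC there is 194/5 = $38.80 ≤ P, so producing beats shutting down (which would give -$177).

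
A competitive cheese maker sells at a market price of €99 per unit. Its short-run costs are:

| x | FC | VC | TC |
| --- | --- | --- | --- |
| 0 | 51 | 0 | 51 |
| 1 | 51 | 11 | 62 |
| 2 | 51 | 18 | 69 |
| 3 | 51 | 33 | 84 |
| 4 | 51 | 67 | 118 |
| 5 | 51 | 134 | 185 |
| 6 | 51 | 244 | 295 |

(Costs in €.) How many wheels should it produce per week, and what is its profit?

x = 5; profit = €310

Tabulate TR − TC: x=0: -51; x=1: 37; x=2: 129; x=3: 213; x=4: 278; x=5: 310; x=6: 299.
Profit is maximized at x = 5. AVC there is 134/5 = €26.80 ≤ P, so producing beats shutting down (which would give -€51).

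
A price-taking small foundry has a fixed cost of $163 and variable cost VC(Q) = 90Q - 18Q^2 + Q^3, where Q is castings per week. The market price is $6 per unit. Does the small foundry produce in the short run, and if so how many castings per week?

Shut down

From TC, MC = TC'(Q) = 90 - 36Q + 3Q^2 and AVC = VC/Q = 90 - 18Q + Q^2.
The AVC parabola has its vertex at Q = 18/2 = 9, where AVC = 90 - 18·9 + 9^2 = $9.
With P < min AVC ($6 < $9), every unit sold adds to the loss.
Best response: produce nothing and absorb the $163 fixed cost.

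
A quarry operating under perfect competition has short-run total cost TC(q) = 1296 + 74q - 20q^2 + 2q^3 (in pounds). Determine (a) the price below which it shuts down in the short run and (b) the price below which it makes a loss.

Shutdown price = £24; break-even price = £200

Shutdown price = min AVC. AVC = 74 - 20q + 2q^2, with vertex at q = 5 and minimum £24.
ATC = 1296/q + 74 - 20q + 2q^2. Setting dATC/dq = −1296/q^2 − 20 + 4q = 0 gives q = 9 (since 4·9^3 − 20·9^2 = 1296).
min ATC = 1296/9 + 74 − 20·9 + 2·9^2 = £200. That is the break-even price.
For £24 ≤ P < £200 the firm produces at a loss; below £24 it shuts down.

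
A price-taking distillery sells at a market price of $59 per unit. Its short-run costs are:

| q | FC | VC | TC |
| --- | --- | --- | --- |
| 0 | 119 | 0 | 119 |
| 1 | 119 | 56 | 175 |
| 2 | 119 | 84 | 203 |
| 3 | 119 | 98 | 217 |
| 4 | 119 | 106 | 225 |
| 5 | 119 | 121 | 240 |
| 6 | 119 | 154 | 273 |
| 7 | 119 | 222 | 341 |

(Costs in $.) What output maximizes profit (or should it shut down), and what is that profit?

q = 6; profit = $81

Tabulate TR − TC: q=0: -119; q=1: -116; q=2: -85; q=3: -40; q=4: 11; q=5: 55; q=6: 81; q=7: 72.
Profit is maximized at q = 6. AVC there is 154/6 = $25.67 ≤ P, so producing beats shutting down (which would give -$119).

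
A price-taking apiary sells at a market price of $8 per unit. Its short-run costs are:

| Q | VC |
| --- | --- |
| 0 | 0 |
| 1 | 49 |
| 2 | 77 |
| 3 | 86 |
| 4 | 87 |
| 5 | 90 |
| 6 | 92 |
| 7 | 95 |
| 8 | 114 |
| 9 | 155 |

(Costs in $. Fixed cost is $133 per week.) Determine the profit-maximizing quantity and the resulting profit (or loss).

Q = 0 (shut down); profit = -$133

Tabulate TR − TC: Q=0: -133; Q=1: -174; Q=2: -194; Q=3: -195; Q=4: -188; Q=5: -183; Q=6: -177; Q=7: -172; Q=8: -183; Q=9: -216.
Profit is highest at Q = 0. Equivalently, the lowest AVC in the table is 95/7 ≈ $13.57 at Q = 7, and P = $8 falls below it — price never covers variable cost, so the firm shuts down and loses only its fixed cost.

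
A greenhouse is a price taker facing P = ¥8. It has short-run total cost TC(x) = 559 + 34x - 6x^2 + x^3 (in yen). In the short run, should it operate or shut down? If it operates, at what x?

Shut down

From TC, MC = TC'(x) = 34 - 12x + 3x^2 and AVC = VC/x = 34 - 6x + x^2.
AVC is minimized where dAVC/dx = -6 + 2x = 0, at x = 3; min AVC = 34 - 6·3 + 3^2 = ¥25.
With P < min AVC (¥8 < ¥25), every unit sold adds to the loss.
Shutting down limits the loss to fixed cost, ¥559.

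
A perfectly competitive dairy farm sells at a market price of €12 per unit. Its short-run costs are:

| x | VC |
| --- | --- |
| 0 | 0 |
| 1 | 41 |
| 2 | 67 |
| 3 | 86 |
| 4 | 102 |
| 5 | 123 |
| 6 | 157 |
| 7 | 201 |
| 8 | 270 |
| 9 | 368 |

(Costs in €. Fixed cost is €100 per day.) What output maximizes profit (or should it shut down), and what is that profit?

x = 0 (shut down); profit = -€100

Compute π = P·x − TC at each output: x=0: -100; x=1: -129; x=2: -143; x=3: -150; x=4: -154; x=5: -163; x=6: -185; x=7: -217; x=8: -274; x=9: -360.
Profit is highest at x = 0. Equivalently, the lowest AVC in the table is 123/5 ≈ €24.60 at x = 5, and P = €12 falls below it — price never covers variable cost, so the firm shuts down and loses only its fixed cost.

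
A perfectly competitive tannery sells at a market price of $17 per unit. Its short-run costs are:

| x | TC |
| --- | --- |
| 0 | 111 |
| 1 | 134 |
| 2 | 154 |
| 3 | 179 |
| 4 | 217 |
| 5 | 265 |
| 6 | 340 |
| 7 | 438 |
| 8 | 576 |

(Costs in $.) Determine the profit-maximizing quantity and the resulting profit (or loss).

x = 0 (shut down); profit = -$111

Profit at each row (π = 17x − TC): x=0: -111; x=1: -117; x=2: -120; x=3: -128; x=4: -149; x=5: -180; x=6: -238; x=7: -319; x=8: -440.
Profit is highest at x = 0. Equivalently, the lowest AVC in the table is 43/2 ≈ $21.50 at x = 2, and P = $17 falls below it — price never covers variable cost, so the firm shuts down and loses only its fixed cost.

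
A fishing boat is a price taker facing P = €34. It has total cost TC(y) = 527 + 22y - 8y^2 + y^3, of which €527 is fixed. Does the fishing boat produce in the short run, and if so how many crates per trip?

Variable cost is VC = 22y - 8y^2 + y^3, so AVC = VC/y = 22 - 8y + y^2 and MC = dTC/dy = 22 - 16y + 3y^2.
The AVC parabola has its vertex at y = 8/2 = 4, where AVC = 22 - 8·4 + 4^2 = €6.
Because €34 ≥ €6, revenue can cover variable cost; the firm operates.
Set P = MC: 34 = 22 - 16y + 3y^2 → -12 - 16y + 3y^2 = 0. The roots are y = -2/3 and y = 6; the profit-maximizing output is on the rising part of MC, so y* = 6.
Check: AVC at y = 6 is €10 ≤ P, so revenue covers variable cost.
Profit = P·y − TC = 34·6 − 587 = -€383, a loss, but smaller than the €527 fixed cost the firm would lose by shutting down.

Produce at y = 6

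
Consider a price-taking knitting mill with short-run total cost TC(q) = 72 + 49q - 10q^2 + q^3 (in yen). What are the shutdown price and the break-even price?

Shutdown price = ¥24; break-even price = ¥37

Shutdown price = min AVC. AVC = 49 - 10q + q^2, with vertex at q = 5 and minimum ¥24.
ATC = 72/q + 49 - 10q + q^2. Setting dATC/dq = −72/q^2 − 10 + 2q = 0 gives q = 6 (since 2·6^3 − 10·6^2 = 72).
min ATC = 72/6 + 49 − 10·6 + 6^2 = ¥37. That is the break-even price.
For ¥24 ≤ P < ¥37 the firm produces at a loss; below ¥24 it shuts down.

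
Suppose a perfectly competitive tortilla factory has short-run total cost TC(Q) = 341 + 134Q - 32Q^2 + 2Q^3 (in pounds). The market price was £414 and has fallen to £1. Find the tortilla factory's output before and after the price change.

Output falls from 14 to 0 (the firm shuts down)

MC = 134 - 64Q + 6Q^2; the shutdown threshold is min AVC = £6 (at Q = 8).
At P = £414 ≥ min AVC, set P = MC on the rising branch: Q = 14.
At P = £1 < min AVC = £6, price no longer covers variable cost at any output, so the firm shuts down: Q = 0.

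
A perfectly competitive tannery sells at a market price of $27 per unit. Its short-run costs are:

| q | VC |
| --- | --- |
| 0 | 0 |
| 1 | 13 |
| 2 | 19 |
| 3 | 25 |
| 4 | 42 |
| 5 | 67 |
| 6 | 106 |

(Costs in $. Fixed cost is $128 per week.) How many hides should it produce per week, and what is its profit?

Compute π = P·q − TC at each output: q=0: -128; q=1: -114; q=2: -93; q=3: -72; q=4: -62; q=5: -60; q=6: -72.
Profit is maximized at q = 5. AVC there is 67/5 = $13.40 ≤ P, so producing beats shutting down (which would give -$128).

q = 5; profit = -$60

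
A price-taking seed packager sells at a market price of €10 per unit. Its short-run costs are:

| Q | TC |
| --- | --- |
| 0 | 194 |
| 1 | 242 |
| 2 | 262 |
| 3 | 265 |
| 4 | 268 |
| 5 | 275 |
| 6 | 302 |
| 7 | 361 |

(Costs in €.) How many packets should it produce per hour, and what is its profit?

Compute π = P·Q − TC at each output: Q=0: -194; Q=1: -232; Q=2: -242; Q=3: -235; Q=4: -228; Q=5: -225; Q=6: -242; Q=7: -291.
Profit is highest at Q = 0. Equivalently, the lowest AVC in the table is 81/5 ≈ €16.20 at Q = 5, and P = €10 falls below it — price never covers variable cost, so the firm shuts down and loses only its fixed cost.

Q = 0 (shut down); profit = -€194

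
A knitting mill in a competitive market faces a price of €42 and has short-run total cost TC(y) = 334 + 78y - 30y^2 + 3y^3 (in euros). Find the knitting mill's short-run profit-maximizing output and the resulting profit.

Profit = -€118 at y = 6

AVC = 78 - 30y + 3y^2 has its minimum €3 at y = 5; price €42 clears that bar, so the firm operates.
With MC = 78 - 60y + 9y^2, P = MC on the upward-sloping part at y* = 6.
TR = 42·6 = 252. TC = 334 + 36 = 370. Profit = 252 − 370 = -€118.
That loss of €118 beats the €334 the firm would lose by shutting down; producing recovers €216 of fixed cost.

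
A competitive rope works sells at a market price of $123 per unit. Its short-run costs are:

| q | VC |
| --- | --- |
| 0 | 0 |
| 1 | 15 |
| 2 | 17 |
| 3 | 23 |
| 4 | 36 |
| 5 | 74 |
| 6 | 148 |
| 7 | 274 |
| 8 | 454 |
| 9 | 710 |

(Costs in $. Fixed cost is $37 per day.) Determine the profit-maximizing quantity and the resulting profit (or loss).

q = 6; profit = $553

Compute π = P·q − TC at each output: q=0: -37; q=1: 71; q=2: 192; q=3: 309; q=4: 419; q=5: 504; q=6: 553; q=7: 550; q=8: 493; q=9: 360.
Profit is maximized at q = 6. AVC there is 148/6 = $24.67 ≤ P, so producing beats shutting down (which would give -$37).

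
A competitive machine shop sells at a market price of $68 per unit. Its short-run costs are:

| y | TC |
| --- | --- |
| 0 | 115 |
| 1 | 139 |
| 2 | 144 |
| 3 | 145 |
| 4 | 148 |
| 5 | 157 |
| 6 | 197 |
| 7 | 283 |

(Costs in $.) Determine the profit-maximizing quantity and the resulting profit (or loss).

Profit at each row (π = 68y − TC): y=0: -115; y=1: -71; y=2: -8; y=3: 59; y=4: 124; y=5: 183; y=6: 211; y=7: 193.
Profit is maximized at y = 6. AVC there is 82/6 = $13.67 ≤ P, so producing beats shutting down (which would give -$115).

y = 6; profit = $211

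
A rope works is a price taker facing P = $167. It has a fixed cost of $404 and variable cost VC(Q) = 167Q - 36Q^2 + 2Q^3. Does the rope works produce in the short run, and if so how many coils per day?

Produce at Q = 12

Strip out fixed cost: VC = 167Q - 36Q^2 + 2Q^3. Then AVC = 167 - 36Q + 2Q^2 and MC = 167 - 72Q + 6Q^2.
The AVC parabola has its vertex at Q = 36/4 = 9, where AVC = 167 - 36·9 + 2·9^2 = $5.
Since P = $167 ≥ min AVC = $5, price covers variable cost and the firm should produce.
P = MC gives -72Q + 6Q^2 = 0, with roots 0 and 12. Take the larger (rising MC): Q* = 12.
Check: AVC at Q = 12 is $23 ≤ P, so revenue covers variable cost.
Profit = P·Q − TC = 167·12 − 680 = $1324.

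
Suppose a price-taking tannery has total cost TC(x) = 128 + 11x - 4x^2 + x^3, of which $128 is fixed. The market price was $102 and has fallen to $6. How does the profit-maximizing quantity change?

Output falls from 7 to 0 (the firm shuts down)

AVC = 11 - 4x + x^2, minimized at x = 2 where min AVC = $7. MC = 11 - 8x + 3x^2.
With P = $102 above the shutdown price, P = MC gives x = 7.
At P = $6 < min AVC = $7, price no longer covers variable cost at any output, so the firm shuts down: x = 0.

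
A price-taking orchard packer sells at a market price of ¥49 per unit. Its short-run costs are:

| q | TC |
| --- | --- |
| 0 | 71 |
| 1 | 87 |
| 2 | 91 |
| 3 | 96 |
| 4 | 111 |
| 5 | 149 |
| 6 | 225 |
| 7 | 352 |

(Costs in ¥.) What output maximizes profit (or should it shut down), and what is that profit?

Tabulate TR − TC: q=0: -71; q=1: -38; q=2: 7; q=3: 51; q=4: 85; q=5: 96; q=6: 69; q=7: -9.
Profit is maximized at q = 5. AVC there is 78/5 = ¥15.60 ≤ P, so producing beats shutting down (which would give -¥71).

q = 5; profit = ¥96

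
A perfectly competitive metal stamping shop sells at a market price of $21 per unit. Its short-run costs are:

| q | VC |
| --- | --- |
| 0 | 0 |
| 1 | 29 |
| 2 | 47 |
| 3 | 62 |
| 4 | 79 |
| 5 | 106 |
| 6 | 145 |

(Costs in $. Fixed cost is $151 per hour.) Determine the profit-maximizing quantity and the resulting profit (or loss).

q = 4; profit = -$146

Profit at each row (π = 21q − TC): q=0: -151; q=1: -159; q=2: -156; q=3: -150; q=4: -146; q=5: -152; q=6: -170.
Profit is maximized at q = 4. AVC there is 79/4 = $19.75 ≤ P, so producing beats shutting down (which would give -$151).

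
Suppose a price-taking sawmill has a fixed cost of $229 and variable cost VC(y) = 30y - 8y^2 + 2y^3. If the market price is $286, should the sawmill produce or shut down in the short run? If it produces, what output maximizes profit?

From TC, MC = TC'(y) = 30 - 16y + 6y^2 and AVC = VC/y = 30 - 8y + 2y^2.
The AVC parabola has its vertex at y = 8/4 = 2, where AVC = 30 - 8·2 + 2·2^2 = $22.
Since P = $286 ≥ min AVC = $22, price covers variable cost and the firm should produce.
P = MC gives -256 - 16y + 6y^2 = 0, with roots -16/3 and 8. Take the larger (rising MC): y* = 8.
Check: AVC at y = 8 is $94 ≤ P, so revenue covers variable cost.
Profit = P·y − TC = 286·8 − 981 = $1307.

Produce at y = 8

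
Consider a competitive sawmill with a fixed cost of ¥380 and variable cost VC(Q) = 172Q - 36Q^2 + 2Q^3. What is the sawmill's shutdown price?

The firm shuts down when price falls below the minimum of average variable cost. AVC = VC/Q = 172 - 36Q + 2Q^2.
At the minimum of AVC, MC = AVC. MC = 172 - 72Q + 6Q^2; setting MC = AVC gives 4Q^2 - 36Q = 0, so Q = 9. min AVC = 10.
So the shutdown price is ¥10.

¥10 per unit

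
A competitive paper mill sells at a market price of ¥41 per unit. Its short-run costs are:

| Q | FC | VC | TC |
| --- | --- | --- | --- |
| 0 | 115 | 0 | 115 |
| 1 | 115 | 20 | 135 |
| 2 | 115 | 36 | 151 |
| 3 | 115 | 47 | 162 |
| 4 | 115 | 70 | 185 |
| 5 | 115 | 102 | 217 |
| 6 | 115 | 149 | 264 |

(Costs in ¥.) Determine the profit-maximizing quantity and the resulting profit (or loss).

Tabulate TR − TC: Q=0: -115; Q=1: -94; Q=2: -69; Q=3: -39; Q=4: -21; Q=5: -12; Q=6: -18.
Profit is maximized at Q = 5. AVC there is 102/5 = ¥20.40 ≤ P, so producing beats shutting down (which would give -¥115).

Q = 5; profit = -¥12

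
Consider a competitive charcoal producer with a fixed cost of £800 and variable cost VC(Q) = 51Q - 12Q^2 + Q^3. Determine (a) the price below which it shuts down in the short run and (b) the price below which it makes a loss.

Shutdown price = £15; break-even price = £111

Shutdown price = min AVC. AVC = 51 - 12Q + Q^2, with vertex at Q = 6 and minimum £15.
ATC = 800/Q + 51 - 12Q + Q^2. Setting dATC/dQ = −800/Q^2 − 12 + 2Q = 0 gives Q = 10 (since 2·10^3 − 12·10^2 = 800).
min ATC = 800/10 + 51 − 12·10 + 10^2 = £111. That is the break-even price.
Between these two prices the firm operates at a loss; above £111 it earns a profit.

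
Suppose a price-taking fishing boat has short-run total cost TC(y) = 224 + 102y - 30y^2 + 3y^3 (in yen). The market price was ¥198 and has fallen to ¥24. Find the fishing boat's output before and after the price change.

Output falls from 8 to 0 (the firm shuts down)

MC = 102 - 60y + 9y^2; the shutdown threshold is min AVC = ¥27 (at y = 5).
With P = ¥198 above the shutdown price, P = MC gives y = 8.
At P = ¥24 < min AVC = ¥27, price no longer covers variable cost at any output, so the firm shuts down: y = 0.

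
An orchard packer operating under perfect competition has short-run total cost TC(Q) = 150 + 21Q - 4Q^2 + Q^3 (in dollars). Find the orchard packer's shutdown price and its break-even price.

Shutdown price = $17; break-even price = $56

AVC = 21 - 4Q + Q^2; minimized at Q = 2, giving min AVC = $17. That is the shutdown price.
ATC = 150/Q + 21 - 4Q + Q^2. Setting dATC/dQ = −150/Q^2 − 4 + 2Q = 0 gives Q = 5 (since 2·5^3 − 4·5^2 = 150).
min ATC = 150/5 + 21 − 4·5 + 5^2 = $56. That is the break-even price.
For $17 ≤ P < $56 the firm produces at a loss; below $17 it shuts down.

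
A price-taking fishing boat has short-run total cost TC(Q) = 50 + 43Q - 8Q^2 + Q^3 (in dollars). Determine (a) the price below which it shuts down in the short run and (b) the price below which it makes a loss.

Shutdown price = $27; break-even price = $38

AVC = 43 - 8Q + Q^2; minimized at Q = 4, giving min AVC = $27. That is the shutdown price.
ATC = 50/Q + 43 - 8Q + Q^2. Setting dATC/dQ = −50/Q^2 − 8 + 2Q = 0 gives Q = 5 (since 2·5^3 − 8·5^2 = 50).
min ATC = 50/5 + 43 − 8·5 + 5^2 = $38. That is the break-even price.
Between these two prices the firm operates at a loss; above $38 it earns a profit.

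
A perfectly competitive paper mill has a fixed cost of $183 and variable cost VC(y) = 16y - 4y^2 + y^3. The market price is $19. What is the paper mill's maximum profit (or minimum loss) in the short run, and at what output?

AVC = 16 - 4y + y^2 has its minimum $12 at y = 2; price $19 clears that bar, so the firm operates.
With MC = 16 - 8y + 3y^2, P = MC on the upward-sloping part at y* = 3.
TR = 19·3 = 57. TC = 183 + 39 = 222. Profit = 57 − 222 = -$165.
That loss of $165 beats the $183 the firm would lose by shutting down; producing recovers $18 of fixed cost.

Profit = -$165 at y = 3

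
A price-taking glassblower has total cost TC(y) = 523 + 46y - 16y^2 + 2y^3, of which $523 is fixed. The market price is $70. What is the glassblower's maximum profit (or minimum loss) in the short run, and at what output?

AVC = 46 - 16y + 2y^2; min AVC = $14 at y = 4. Since P = $70 ≥ min AVC, the firm produces.
MC = 46 - 32y + 6y^2. Setting P = MC and taking the root on the rising branch gives y* = 6.
TR = 70·6 = 420. TC = 523 + 132 = 655. Profit = 420 − 655 = -$235.
Shutting down would mean losing the fixed cost of $523, so operating at a loss of $235 is better by $288.

Profit = -$235 at y = 6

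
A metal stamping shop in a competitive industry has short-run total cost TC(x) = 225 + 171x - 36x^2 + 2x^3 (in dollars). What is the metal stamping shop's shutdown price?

$9 per unit

Short-run supply begins at min AVC. From VC = 171x - 36x^2 + 2x^3, AVC = 171 - 36x + 2x^2.
At the minimum of AVC, MC = AVC. MC = 171 - 72x + 6x^2; setting MC = AVC gives 4x^2 - 36x = 0, so x = 9. min AVC = 9.
So the shutdown price is $9.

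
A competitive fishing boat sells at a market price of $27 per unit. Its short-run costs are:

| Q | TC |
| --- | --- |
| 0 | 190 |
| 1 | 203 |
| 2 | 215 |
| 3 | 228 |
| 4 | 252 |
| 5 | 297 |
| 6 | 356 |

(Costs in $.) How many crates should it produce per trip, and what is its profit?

Q = 4; profit = -$144

Compute π = P·Q − TC at each output: Q=0: -190; Q=1: -176; Q=2: -161; Q=3: -147; Q=4: -144; Q=5: -162; Q=6: -194.
Profit is maximized at Q = 4. AVC there is 62/4 = $15.50 ≤ P, so producing beats shutting down (which would give -$190).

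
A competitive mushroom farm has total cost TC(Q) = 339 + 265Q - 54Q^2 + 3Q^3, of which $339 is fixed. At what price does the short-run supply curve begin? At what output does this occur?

$22 per unit, at Q = 9

The firm shuts down when price falls below the minimum of average variable cost. AVC = VC/Q = 265 - 54Q + 3Q^2.
At the minimum of AVC, MC = AVC. MC = 265 - 108Q + 9Q^2; setting MC = AVC gives 6Q^2 - 54Q = 0, so Q = 9. min AVC = 22.
So the shutdown price is $22.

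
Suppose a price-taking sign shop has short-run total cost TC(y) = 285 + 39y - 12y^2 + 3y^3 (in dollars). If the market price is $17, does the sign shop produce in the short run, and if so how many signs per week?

Variable cost is VC = 39y - 12y^2 + 3y^3, so AVC = VC/y = 39 - 12y + 3y^2 and MC = dTC/dy = 39 - 24y + 9y^2.
AVC is minimized where dAVC/dy = -12 + 6y = 0, at y = 2; min AVC = 39 - 12·2 + 3·2^2 = $27.
P = $17 lies below min AVC = $27; no output level covers variable cost.
The firm minimizes its loss by shutting down and losing only its fixed cost of $285.

Shut down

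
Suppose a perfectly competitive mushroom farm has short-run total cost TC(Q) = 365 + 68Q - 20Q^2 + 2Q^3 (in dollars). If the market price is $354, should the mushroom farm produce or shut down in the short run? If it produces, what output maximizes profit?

Variable cost is VC = 68Q - 20Q^2 + 2Q^3, so AVC = VC/Q = 68 - 20Q + 2Q^2 and MC = dTC/dQ = 68 - 40Q + 6Q^2.
AVC hits its minimum where MC = AVC, at Q = 5, giving min AVC = 68 - 20·5 + 2·5^2 = $18.
Since P = $354 ≥ min AVC = $18, price covers variable cost and the firm should produce.
Set P = MC: 354 = 68 - 40Q + 6Q^2 → -286 - 40Q + 6Q^2 = 0. The roots are Q = -13/3 and Q = 11; the profit-maximizing output is on the rising part of MC, so Q* = 11.
Check: AVC at Q = 11 is $90 ≤ P, so revenue covers variable cost.
Profit = P·Q − TC = 354·11 − 1355 = $2539.

Produce at Q = 11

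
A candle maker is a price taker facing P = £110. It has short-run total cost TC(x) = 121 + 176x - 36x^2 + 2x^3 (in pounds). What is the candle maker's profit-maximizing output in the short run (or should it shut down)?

Produce at x = 11

From TC, MC = TC'(x) = 176 - 72x + 6x^2 and AVC = VC/x = 176 - 36x + 2x^2.
The AVC parabola has its vertex at x = 36/4 = 9, where AVC = 176 - 36·9 + 2·9^2 = £14.
P = £110 exceeds min AVC = £14, so the firm stays open.
Solving P = MC: 66 - 72x + 6x^2 = 0 ⇒ x = 1 or 11. On the upward-sloping branch, x* = 11.
Check: AVC at x = 11 is £22 ≤ P, so revenue covers variable cost.
Profit = P·x − TC = 110·11 − 363 = £847.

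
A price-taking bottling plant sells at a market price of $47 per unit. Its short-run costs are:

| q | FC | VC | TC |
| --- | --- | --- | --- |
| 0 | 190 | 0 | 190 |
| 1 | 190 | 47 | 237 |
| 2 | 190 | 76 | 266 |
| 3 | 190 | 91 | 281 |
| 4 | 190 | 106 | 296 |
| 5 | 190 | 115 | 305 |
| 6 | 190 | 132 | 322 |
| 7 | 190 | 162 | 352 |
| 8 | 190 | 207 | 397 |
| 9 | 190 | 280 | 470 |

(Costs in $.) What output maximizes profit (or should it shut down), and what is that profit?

q = 8; profit = -$21

Compute π = P·q − TC at each output: q=0: -190; q=1: -190; q=2: -172; q=3: -140; q=4: -108; q=5: -70; q=6: -40; q=7: -23; q=8: -21; q=9: -47.
Profit is maximized at q = 8. AVC there is 207/8 = $25.88 ≤ P, so producing beats shutting down (which would give -$190).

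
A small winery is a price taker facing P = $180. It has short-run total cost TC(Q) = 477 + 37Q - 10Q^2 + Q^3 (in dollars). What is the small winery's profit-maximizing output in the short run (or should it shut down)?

Strip out fixed cost: VC = 37Q - 10Q^2 + Q^3. Then AVC = 37 - 10Q + Q^2 and MC = 37 - 20Q + 3Q^2.
AVC hits its minimum where MC = AVC, at Q = 5, giving min AVC = 37 - 10·5 + 5^2 = $12.
P = $180 exceeds min AVC = $12, so the firm stays open.
P = MC gives -143 - 20Q + 3Q^2 = 0, with roots -13/3 and 11. Take the larger (rising MC): Q* = 11.
Check: AVC at Q = 11 is $48 ≤ P, so revenue covers variable cost.
Profit = P·Q − TC = 180·11 − 1005 = $975.

Produce at Q = 11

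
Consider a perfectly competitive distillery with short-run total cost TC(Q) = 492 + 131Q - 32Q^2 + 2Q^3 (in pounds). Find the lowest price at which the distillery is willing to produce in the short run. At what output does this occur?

£3 per unit, at Q = 8

The firm shuts down when price falls below the minimum of average variable cost. AVC = VC/Q = 131 - 32Q + 2Q^2.
dAVC/dQ = -32 + 4Q = 0 gives Q = 8. min AVC = 131 - 32·8 + 2·8^2 = 3.
So the shutdown price is £3.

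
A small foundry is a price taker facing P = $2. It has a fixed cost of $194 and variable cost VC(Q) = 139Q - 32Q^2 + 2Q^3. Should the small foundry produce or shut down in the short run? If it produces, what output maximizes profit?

Shut down

From TC, MC = TC'(Q) = 139 - 64Q + 6Q^2 and AVC = VC/Q = 139 - 32Q + 2Q^2.
AVC is minimized where dAVC/dQ = -32 + 4Q = 0, at Q = 8; min AVC = 139 - 32·8 + 2·8^2 = $11.
With P < min AVC ($2 < $11), every unit sold adds to the loss.
The firm minimizes its loss by shutting down and losing only its fixed cost of $194.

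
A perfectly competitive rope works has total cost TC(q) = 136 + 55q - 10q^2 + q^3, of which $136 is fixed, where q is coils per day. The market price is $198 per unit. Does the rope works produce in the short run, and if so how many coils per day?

Produce at q = 11

Variable cost is VC = 55q - 10q^2 + q^3, so AVC = VC/q = 55 - 10q + q^2 and MC = dTC/dq = 55 - 20q + 3q^2.
The AVC parabola has its vertex at q = 10/2 = 5, where AVC = 55 - 10·5 + 5^2 = $30.
P = $198 exceeds min AVC = $30, so the firm stays open.
Solving P = MC: -143 - 20q + 3q^2 = 0 ⇒ q = -13/3 or 11. On the upward-sloping branch, q* = 11.
Check: AVC at q = 11 is $66 ≤ P, so revenue covers variable cost.
Profit = P·q − TC = 198·11 − 862 = $1316.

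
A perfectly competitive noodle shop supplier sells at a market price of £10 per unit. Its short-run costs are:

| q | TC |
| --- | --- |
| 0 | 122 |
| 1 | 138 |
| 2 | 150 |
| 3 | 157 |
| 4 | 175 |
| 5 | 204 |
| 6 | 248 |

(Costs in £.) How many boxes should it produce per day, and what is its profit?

q = 0 (shut down); profit = -£122

Profit at each row (π = 10q − TC): q=0: -122; q=1: -128; q=2: -130; q=3: -127; q=4: -135; q=5: -154; q=6: -188.
Profit is highest at q = 0. Equivalently, the lowest AVC in the table is 35/3 ≈ £11.67 at q = 3, and P = £10 falls below it — price never covers variable cost, so the firm shuts down and loses only its fixed cost.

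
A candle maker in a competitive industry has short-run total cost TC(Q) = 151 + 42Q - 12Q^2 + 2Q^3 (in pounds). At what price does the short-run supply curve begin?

£24 per unit

The firm shuts down when price falls below the minimum of average variable cost. AVC = VC/Q = 42 - 12Q + 2Q^2.
dAVC/dQ = -12 + 4Q = 0 gives Q = 3. min AVC = 42 - 12·3 + 2·3^2 = 24.
So the shutdown price is £24.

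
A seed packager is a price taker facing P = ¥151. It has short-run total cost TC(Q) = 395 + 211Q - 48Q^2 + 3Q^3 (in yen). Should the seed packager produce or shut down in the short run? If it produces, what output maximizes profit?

Produce at Q = 10

From TC, MC = TC'(Q) = 211 - 96Q + 9Q^2 and AVC = VC/Q = 211 - 48Q + 3Q^2.
AVC is minimized where dAVC/dQ = -48 + 6Q = 0, at Q = 8; min AVC = 211 - 48·8 + 3·8^2 = ¥19.
Because ¥151 ≥ ¥19, revenue can cover variable cost; the firm operates.
Set P = MC: 151 = 211 - 96Q + 9Q^2 → 60 - 96Q + 9Q^2 = 0. The roots are Q = 2/3 and Q = 10; the profit-maximizing output is on the rising part of MC, so Q* = 10.
Check: AVC at Q = 10 is ¥31 ≤ P, so revenue covers variable cost.
Profit = P·Q − TC = 151·10 − 705 = ¥805.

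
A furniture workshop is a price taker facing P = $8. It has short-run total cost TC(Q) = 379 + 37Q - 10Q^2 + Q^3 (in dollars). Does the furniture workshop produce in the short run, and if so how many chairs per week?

Variable cost is VC = 37Q - 10Q^2 + Q^3, so AVC = VC/Q = 37 - 10Q + Q^2 and MC = dTC/dQ = 37 - 20Q + 3Q^2.
The AVC parabola has its vertex at Q = 10/2 = 5, where AVC = 37 - 10·5 + 5^2 = $12.
P = $8 lies below min AVC = $12; no output level covers variable cost.
Shutting down limits the loss to fixed cost, $379.

Shut down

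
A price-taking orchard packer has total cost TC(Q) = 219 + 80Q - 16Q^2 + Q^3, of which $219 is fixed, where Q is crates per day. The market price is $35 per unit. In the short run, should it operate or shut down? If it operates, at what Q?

Strip out fixed cost: VC = 80Q - 16Q^2 + Q^3. Then AVC = 80 - 16Q + Q^2 and MC = 80 - 32Q + 3Q^2.
The AVC parabola has its vertex at Q = 16/2 = 8, where AVC = 80 - 16·8 + 8^2 = $16.
Since P = $35 ≥ min AVC = $16, price covers variable cost and the firm should produce.
Solving P = MC: 45 - 32Q + 3Q^2 = 0 ⇒ Q = 5/3 or 9. On the upward-sloping branch, Q* = 9.
Check: AVC at Q = 9 is $17 ≤ P, so revenue covers variable cost.
Profit = P·Q − TC = 35·9 − 372 = -$57, a loss, but smaller than the $219 fixed cost the firm would lose by shutting down.

Produce at Q = 9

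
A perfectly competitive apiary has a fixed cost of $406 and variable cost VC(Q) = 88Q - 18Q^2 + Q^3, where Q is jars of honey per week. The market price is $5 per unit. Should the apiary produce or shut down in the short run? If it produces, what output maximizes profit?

Variable cost is VC = 88Q - 18Q^2 + Q^3, so AVC = VC/Q = 88 - 18Q + Q^2 and MC = dTC/dQ = 88 - 36Q + 3Q^2.
The AVC parabola has its vertex at Q = 18/2 = 9, where AVC = 88 - 18·9 + 9^2 = $7.
P = $5 lies below min AVC = $7; no output level covers variable cost.
Shutting down limits the loss to fixed cost, $406.

Shut down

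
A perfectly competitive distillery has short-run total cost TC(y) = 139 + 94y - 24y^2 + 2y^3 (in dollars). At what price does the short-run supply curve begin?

$22 per unit

Short-run supply begins at min AVC. From VC = 94y - 24y^2 + 2y^3, AVC = 94 - 24y + 2y^2.
At the minimum of AVC, MC = AVC. MC = 94 - 48y + 6y^2; setting MC = AVC gives 4y^2 - 24y = 0, so y = 6. min AVC = 22.
The firm shuts down for any P below $22.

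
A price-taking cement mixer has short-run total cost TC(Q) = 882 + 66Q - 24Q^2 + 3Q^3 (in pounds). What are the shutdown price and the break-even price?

Shutdown price = £18; break-even price = £171

AVC = 66 - 24Q + 3Q^2; minimized at Q = 4, giving min AVC = £18. That is the shutdown price.
ATC = 882/Q + 66 - 24Q + 3Q^2. Setting dATC/dQ = −882/Q^2 − 24 + 6Q = 0 gives Q = 7 (since 6·7^3 − 24·7^2 = 882).
min ATC = 882/7 + 66 − 24·7 + 3·7^2 = £171. That is the break-even price.
Between these two prices the firm operates at a loss; above £171 it earns a profit.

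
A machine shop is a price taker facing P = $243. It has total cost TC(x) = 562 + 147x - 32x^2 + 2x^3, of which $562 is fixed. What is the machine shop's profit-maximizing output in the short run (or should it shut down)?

Produce at x = 12

Variable cost is VC = 147x - 32x^2 + 2x^3, so AVC = VC/x = 147 - 32x + 2x^2 and MC = dTC/dx = 147 - 64x + 6x^2.
AVC hits its minimum where MC = AVC, at x = 8, giving min AVC = 147 - 32·8 + 2·8^2 = $19.
Since P = $243 ≥ min AVC = $19, price covers variable cost and the firm should produce.
P = MC gives -96 - 64x + 6x^2 = 0, with roots -4/3 and 12. Take the larger (rising MC): x* = 12.
Check: AVC at x = 12 is $51 ≤ P, so revenue covers variable cost.
Profit = P·x − TC = 243·12 − 1174 = $1742.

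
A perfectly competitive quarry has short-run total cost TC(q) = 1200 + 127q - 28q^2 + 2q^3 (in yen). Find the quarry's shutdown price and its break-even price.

Shutdown price = ¥29; break-even price = ¥167

Shutdown price = min AVC. AVC = 127 - 28q + 2q^2, with vertex at q = 7 and minimum ¥29.
ATC = 1200/q + 127 - 28q + 2q^2. Setting dATC/dq = −1200/q^2 − 28 + 4q = 0 gives q = 10 (since 4·10^3 − 28·10^2 = 1200).
min ATC = 1200/10 + 127 − 28·10 + 2·10^2 = ¥167. That is the break-even price.
Between these two prices the firm operates at a loss; above ¥167 it earns a profit.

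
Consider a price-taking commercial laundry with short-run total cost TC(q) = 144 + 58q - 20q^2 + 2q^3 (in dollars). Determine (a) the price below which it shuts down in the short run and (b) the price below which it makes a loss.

Shutdown price = $8; break-even price = $34

AVC = 58 - 20q + 2q^2; minimized at q = 5, giving min AVC = $8. That is the shutdown price.
ATC = 144/q + 58 - 20q + 2q^2. Setting dATC/dq = −144/q^2 − 20 + 4q = 0 gives q = 6 (since 4·6^3 − 20·6^2 = 144).
min ATC = 144/6 + 58 − 20·6 + 2·6^2 = $34. That is the break-even price.
Between these two prices the firm operates at a loss; above $34 it earns a profit.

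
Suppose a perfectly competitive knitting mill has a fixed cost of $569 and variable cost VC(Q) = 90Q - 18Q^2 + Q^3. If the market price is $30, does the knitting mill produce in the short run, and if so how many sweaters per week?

Strip out fixed cost: VC = 90Q - 18Q^2 + Q^3. Then AVC = 90 - 18Q + Q^2 and MC = 90 - 36Q + 3Q^2.
AVC hits its minimum where MC = AVC, at Q = 9, giving min AVC = 90 - 18·9 + 9^2 = $9.
Because $30 ≥ $9, revenue can cover variable cost; the firm operates.
Set P = MC: 30 = 90 - 36Q + 3Q^2 → 60 - 36Q + 3Q^2 = 0. The roots are Q = 2 and Q = 10; the profit-maximizing output is on the rising part of MC, so Q* = 10.
Check: AVC at Q = 10 is $10 ≤ P, so revenue covers variable cost.
Profit = P·Q − TC = 30·10 − 669 = -$369, a loss, but smaller than the $569 fixed cost the firm would lose by shutting down.

Produce at Q = 10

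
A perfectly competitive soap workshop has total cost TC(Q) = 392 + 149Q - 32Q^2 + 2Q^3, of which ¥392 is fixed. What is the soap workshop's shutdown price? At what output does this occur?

The shutdown price is the minimum of AVC. VC = 149Q - 32Q^2 + 2Q^3, so AVC = 149 - 32Q + 2Q^2.
dAVC/dQ = -32 + 4Q = 0 gives Q = 8. min AVC = 149 - 32·8 + 2·8^2 = 21.
The firm shuts down for any P below ¥21.

¥21 per unit, at Q = 8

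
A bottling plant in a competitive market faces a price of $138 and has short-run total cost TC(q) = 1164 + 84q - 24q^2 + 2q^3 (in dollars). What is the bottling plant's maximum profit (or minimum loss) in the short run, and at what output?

Profit = -$192 at q = 9

AVC = 84 - 24q + 2q^2 has its minimum $12 at q = 6; price $138 clears that bar, so the firm operates.
With MC = 84 - 48q + 6q^2, P = MC on the upward-sloping part at q* = 9.
TR = 138·9 = 1242. TC = 1164 + 270 = 1434. Profit = 1242 − 1434 = -$192.
Shutting down would mean losing the fixed cost of $1164, so operating at a loss of $192 is better by $972.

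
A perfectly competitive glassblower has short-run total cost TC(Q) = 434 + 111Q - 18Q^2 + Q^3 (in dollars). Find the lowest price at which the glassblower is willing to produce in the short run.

Short-run supply begins at min AVC. From VC = 111Q - 18Q^2 + Q^3, AVC = 111 - 18Q + Q^2.
dAVC/dQ = -18 + 2Q = 0 gives Q = 9. min AVC = 111 - 18·9 + 9^2 = 30.
So the shutdown price is $30.

$30 per unit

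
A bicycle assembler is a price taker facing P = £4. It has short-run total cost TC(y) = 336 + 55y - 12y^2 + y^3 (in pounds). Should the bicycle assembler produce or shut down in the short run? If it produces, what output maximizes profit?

Strip out fixed cost: VC = 55y - 12y^2 + y^3. Then AVC = 55 - 12y + y^2 and MC = 55 - 24y + 3y^2.
AVC hits its minimum where MC = AVC, at y = 6, giving min AVC = 55 - 12·6 + 6^2 = £19.
Since P = £4 < min AVC = £19, price fails to cover variable cost at any output.
The firm minimizes its loss by shutting down and losing only its fixed cost of £336.

Shut down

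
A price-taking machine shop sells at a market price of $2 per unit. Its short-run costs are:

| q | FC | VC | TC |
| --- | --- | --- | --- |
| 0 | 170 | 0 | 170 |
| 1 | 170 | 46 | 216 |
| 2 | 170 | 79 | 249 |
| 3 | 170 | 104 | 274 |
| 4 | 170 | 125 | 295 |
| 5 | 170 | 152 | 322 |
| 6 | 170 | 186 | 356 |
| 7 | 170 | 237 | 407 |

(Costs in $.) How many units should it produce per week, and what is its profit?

Tabulate TR − TC: q=0: -170; q=1: -214; q=2: -245; q=3: -268; q=4: -287; q=5: -312; q=6: -344; q=7: -393.
Profit is highest at q = 0. Equivalently, the lowest AVC in the table is 152/5 ≈ $30.40 at q = 5, and P = $2 falls below it — price never covers variable cost, so the firm shuts down and loses only its fixed cost.

q = 0 (shut down); profit = -$170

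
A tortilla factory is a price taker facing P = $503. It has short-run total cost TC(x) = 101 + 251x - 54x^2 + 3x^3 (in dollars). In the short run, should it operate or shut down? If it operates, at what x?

Produce at x = 14

Strip out fixed cost: VC = 251x - 54x^2 + 3x^3. Then AVC = 251 - 54x + 3x^2 and MC = 251 - 108x + 9x^2.
The AVC parabola has its vertex at x = 54/6 = 9, where AVC = 251 - 54·9 + 3·9^2 = $8.
P = $503 exceeds min AVC = $8, so the firm stays open.
Solving P = MC: -252 - 108x + 9x^2 = 0 ⇒ x = -2 or 14. On the upward-sloping branch, x* = 14.
Check: AVC at x = 14 is $83 ≤ P, so revenue covers variable cost.
Profit = P·x − TC = 503·14 − 1263 = $5779.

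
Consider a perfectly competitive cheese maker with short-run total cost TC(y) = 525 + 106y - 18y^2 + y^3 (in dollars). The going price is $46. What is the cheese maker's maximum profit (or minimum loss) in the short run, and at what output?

Profit = -$325 at y = 10

AVC = 106 - 18y + y^2; min AVC = $25 at y = 9. Since P = $46 ≥ min AVC, the firm produces.
MC = 106 - 36y + 3y^2. Setting P = MC and taking the root on the rising branch gives y* = 10.
TR = 46·10 = 460. TC = 525 + 260 = 785. Profit = 460 − 785 = -$325.
Shutting down would mean losing the fixed cost of $525, so operating at a loss of $325 is better by $200.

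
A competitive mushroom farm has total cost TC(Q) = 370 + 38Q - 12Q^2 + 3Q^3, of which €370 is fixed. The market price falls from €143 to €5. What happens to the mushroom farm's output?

Output falls from 5 to 0 (the firm shuts down)

MC = 38 - 24Q + 9Q^2; the shutdown threshold is min AVC = €26 (at Q = 2).
At P = €143 ≥ min AVC, set P = MC on the rising branch: Q = 5.
At P = €5 < min AVC = €26, price no longer covers variable cost at any output, so the firm shuts down: Q = 0.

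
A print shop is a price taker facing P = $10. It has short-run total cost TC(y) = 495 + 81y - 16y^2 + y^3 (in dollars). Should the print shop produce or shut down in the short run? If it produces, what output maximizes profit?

Strip out fixed cost: VC = 81y - 16y^2 + y^3. Then AVC = 81 - 16y + y^2 and MC = 81 - 32y + 3y^2.
AVC hits its minimum where MC = AVC, at y = 8, giving min AVC = 81 - 16·8 + 8^2 = $17.
With P < min AVC ($10 < $17), every unit sold adds to the loss.
Shutting down limits the loss to fixed cost, $495.

Shut down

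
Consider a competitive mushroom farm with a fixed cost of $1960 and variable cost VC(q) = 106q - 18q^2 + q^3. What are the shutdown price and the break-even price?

Shutdown price = $25; break-even price = $190

Shutdown price = min AVC. AVC = 106 - 18q + q^2, with vertex at q = 9 and minimum $25.
ATC = 1960/q + 106 - 18q + q^2. Setting dATC/dq = −1960/q^2 − 18 + 2q = 0 gives q = 14 (since 2·14^3 − 18·14^2 = 1960).
min ATC = 1960/14 + 106 − 18·14 + 14^2 = $190. That is the break-even price.
For $25 ≤ P < $190 the firm produces at a loss; below $25 it shuts down.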